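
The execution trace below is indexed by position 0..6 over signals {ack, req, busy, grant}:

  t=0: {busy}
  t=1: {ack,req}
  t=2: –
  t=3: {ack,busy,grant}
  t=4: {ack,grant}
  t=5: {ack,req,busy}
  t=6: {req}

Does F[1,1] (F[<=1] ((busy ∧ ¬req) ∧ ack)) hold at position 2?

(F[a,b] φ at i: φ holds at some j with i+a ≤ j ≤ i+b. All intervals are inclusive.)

Check F[<=1] ((busy ∧ ¬req) ∧ ack) at each j in [3,3]:
  j=3: holds (witness at 3)
Found at j=3 → formula holds.

Holds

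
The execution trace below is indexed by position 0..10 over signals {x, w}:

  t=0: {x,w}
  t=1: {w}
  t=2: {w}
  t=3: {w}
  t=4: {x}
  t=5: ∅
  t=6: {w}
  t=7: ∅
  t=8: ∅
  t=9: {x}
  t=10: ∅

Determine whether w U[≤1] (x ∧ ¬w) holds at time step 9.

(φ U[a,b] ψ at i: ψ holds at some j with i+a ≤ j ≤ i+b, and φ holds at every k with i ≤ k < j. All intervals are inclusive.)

Need some j in [9,10] with (x ∧ ¬w), and w at every k in [9,j-1].
  j=9: (x ∧ ¬w) holds; no prefix to check → satisfied.

True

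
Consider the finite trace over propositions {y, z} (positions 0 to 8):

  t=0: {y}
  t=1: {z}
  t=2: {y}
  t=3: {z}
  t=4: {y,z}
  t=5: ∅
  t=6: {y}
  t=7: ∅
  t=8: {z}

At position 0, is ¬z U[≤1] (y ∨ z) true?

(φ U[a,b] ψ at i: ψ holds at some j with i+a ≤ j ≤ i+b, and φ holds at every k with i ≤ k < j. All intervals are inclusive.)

True

Need some j in [0,1] with (y ∨ z), and ¬z at every k in [0,j-1].
  j=0: (y ∨ z) holds; no prefix to check → satisfied.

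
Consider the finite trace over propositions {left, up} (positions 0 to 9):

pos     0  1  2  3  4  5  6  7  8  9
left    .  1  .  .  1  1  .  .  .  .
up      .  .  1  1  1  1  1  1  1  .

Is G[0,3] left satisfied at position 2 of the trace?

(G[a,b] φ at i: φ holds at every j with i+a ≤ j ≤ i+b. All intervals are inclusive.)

False

Check left at every j in [2,5]:
  j=2: false
  j=3: false
  j=4: true
  j=5: true
Fails at j=2 → formula fails.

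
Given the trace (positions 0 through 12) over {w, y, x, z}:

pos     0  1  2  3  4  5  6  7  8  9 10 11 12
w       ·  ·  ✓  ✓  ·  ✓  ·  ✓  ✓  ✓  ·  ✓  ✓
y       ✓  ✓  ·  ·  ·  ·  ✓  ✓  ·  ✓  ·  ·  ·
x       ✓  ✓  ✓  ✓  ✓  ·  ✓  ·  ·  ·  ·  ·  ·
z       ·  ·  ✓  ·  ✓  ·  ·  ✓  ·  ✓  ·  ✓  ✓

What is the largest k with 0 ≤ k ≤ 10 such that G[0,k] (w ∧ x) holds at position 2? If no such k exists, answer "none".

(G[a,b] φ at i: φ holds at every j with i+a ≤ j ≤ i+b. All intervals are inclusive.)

(w ∧ x) must hold from j=2 onward; find where it first fails.
  j=2: holds
  j=3: holds
  j=4: fails
Holds on [2,3], so largest k = 1.

1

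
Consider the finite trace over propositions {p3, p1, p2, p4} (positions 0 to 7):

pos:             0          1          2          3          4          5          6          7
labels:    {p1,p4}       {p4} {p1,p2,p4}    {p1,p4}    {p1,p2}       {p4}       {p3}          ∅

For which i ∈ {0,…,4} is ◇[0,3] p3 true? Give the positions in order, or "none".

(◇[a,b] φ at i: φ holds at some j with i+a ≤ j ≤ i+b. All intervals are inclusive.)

Evaluate at each i in [0,4]:
  i=0: ✗ (none in [0,3])
  i=1: ✗ (none in [1,4])
  i=2: ✗ (none in [2,5])
  i=3: ✓ (witness j=6)
  i=4: ✓ (witness j=6)

3, 4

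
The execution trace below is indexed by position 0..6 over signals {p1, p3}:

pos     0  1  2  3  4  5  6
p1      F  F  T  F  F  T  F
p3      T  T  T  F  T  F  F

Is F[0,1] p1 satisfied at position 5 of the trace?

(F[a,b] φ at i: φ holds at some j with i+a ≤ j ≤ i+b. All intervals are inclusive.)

Holds

Check p1 at each j in [5,6]:
  j=5: true
  j=6: false
Found at j=5 → formula holds.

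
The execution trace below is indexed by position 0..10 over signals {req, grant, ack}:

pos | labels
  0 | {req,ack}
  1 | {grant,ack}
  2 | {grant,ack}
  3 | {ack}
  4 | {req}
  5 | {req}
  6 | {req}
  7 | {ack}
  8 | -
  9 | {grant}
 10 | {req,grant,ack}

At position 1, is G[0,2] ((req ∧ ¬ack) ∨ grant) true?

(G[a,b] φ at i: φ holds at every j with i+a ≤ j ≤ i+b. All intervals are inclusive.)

Check ((req ∧ ¬ack) ∨ grant) at every j in [1,3]:
  j=1: true
  j=2: true
  j=3: false
Fails at j=3 → formula fails.

False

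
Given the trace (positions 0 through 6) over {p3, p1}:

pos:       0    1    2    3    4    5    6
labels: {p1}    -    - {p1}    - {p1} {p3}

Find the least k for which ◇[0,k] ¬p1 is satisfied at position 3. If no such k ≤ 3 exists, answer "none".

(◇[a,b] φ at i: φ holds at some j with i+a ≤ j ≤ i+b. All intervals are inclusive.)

Scan j = 3,4,… for ¬p1:
  j=3: fails
  j=4: holds
First hit at j=4, so smallest k = 4-3 = 1.

1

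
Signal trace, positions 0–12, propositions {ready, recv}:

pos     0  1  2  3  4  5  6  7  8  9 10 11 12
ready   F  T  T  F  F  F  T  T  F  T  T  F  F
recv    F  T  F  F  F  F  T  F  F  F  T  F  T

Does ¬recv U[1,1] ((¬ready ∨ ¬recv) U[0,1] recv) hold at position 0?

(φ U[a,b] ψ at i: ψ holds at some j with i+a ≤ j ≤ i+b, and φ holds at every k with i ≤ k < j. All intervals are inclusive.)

Need some j in [1,1] with ((¬ready ∨ ¬recv) U[0,1] recv), and ¬recv at every k in [0,j-1].
  j=1: ((¬ready ∨ ¬recv) U[0,1] recv) holds; ¬recv holds at every k in [0,0] → satisfied.

Holds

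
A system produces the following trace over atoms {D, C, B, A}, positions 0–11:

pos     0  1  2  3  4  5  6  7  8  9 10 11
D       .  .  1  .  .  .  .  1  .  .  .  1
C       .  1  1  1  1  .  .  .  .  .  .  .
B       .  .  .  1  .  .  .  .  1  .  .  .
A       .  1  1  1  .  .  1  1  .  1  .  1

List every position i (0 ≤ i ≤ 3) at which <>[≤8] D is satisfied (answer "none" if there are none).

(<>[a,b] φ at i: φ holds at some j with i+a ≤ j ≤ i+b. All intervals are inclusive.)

0, 1, 2, 3

Evaluate at each i in [0,3]:
  i=0: ✓ (witness j=2)
  i=1: ✓ (witness j=2)
  i=2: ✓ (witness j=2)
  i=3: ✓ (witness j=7)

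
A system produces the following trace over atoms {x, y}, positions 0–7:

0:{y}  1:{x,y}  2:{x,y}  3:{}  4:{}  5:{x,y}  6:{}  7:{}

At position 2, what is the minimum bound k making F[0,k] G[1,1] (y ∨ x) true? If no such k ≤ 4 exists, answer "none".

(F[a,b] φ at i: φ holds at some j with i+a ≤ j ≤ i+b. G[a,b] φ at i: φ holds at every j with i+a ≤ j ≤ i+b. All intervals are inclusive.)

2

Scan j = 2,3,… for G[1,1] (y ∨ x):
  j=2: fails
  j=3: fails
  j=4: holds
First hit at j=4, so smallest k = 4-2 = 2.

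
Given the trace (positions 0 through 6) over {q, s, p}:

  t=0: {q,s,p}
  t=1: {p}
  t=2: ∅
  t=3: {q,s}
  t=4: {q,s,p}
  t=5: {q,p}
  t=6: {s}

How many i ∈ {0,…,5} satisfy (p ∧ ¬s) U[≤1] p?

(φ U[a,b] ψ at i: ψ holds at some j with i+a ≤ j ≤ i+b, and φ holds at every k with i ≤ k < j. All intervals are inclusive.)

Evaluate at each i in [0,5]:
  i=0: ✓ (rhs at j=0)
  i=1: ✓ (rhs at j=1)
  i=2: ✗ (no rhs in [2,3])
  i=3: ✗ (lhs fails at k=3 before rhs at j=4)
  i=4: ✓ (rhs at j=4)
  i=5: ✓ (rhs at j=5)
Positions where it holds: {0, 1, 4, 5} → 4.

4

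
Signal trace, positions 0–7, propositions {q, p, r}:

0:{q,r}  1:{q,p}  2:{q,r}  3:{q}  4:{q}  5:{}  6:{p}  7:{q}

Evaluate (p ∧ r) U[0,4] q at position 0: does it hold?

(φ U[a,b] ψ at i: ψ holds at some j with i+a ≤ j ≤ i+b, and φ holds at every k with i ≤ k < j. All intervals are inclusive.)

Need some j in [0,4] with q, and (p ∧ r) at every k in [0,j-1].
  j=0: q holds; no prefix to check → satisfied.

Yes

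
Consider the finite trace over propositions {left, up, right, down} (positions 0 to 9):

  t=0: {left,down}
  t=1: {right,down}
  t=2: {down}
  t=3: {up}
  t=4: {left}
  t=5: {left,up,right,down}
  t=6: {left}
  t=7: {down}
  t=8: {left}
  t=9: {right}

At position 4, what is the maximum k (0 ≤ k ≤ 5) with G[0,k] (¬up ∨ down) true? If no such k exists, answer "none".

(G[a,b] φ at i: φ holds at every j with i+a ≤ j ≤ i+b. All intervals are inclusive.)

5

(¬up ∨ down) must hold from j=4 onward; find where it first fails.
  j=4: holds
  j=5: holds
  j=6: holds
  j=7: holds
  j=8: holds
  j=9: holds
Holds through j=9; largest k = 5.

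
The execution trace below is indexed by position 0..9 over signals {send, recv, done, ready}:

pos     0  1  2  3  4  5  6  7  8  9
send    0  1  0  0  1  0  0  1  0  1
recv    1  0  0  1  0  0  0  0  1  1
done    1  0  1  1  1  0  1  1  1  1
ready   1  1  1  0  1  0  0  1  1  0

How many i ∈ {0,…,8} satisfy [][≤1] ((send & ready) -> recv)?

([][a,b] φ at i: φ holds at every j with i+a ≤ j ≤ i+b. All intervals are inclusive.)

Evaluate at each i in [0,8]:
  i=0: ✗ (fails at j=1)
  i=1: ✗ (fails at j=1)
  i=2: ✓ (all of [2,3])
  i=3: ✗ (fails at j=4)
  i=4: ✗ (fails at j=4)
  i=5: ✓ (all of [5,6])
  i=6: ✗ (fails at j=7)
  i=7: ✗ (fails at j=7)
  i=8: ✓ (all of [8,9])
Positions where it holds: {2, 5, 8} → 3.

3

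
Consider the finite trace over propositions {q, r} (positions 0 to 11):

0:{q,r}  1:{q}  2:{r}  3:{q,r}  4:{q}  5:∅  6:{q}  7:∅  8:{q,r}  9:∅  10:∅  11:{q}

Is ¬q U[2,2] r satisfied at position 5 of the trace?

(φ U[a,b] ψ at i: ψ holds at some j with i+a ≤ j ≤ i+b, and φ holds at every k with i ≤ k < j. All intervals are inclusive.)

No

Need some j in [7,7] with r, and ¬q at every k in [5,j-1].
  j=7: r false.
No j in the window works → until fails.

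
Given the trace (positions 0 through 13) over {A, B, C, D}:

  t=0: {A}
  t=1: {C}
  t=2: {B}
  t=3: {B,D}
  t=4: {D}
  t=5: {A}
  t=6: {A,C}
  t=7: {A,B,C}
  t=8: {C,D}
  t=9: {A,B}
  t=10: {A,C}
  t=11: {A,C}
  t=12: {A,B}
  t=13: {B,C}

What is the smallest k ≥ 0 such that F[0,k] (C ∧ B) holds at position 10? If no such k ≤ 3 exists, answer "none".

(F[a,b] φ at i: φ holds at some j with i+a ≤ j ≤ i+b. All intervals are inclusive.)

3

Scan j = 10,11,… for (C ∧ B):
  j=10: fails
  j=11: fails
  j=12: fails
  j=13: holds
First hit at j=13, so smallest k = 13-10 = 3.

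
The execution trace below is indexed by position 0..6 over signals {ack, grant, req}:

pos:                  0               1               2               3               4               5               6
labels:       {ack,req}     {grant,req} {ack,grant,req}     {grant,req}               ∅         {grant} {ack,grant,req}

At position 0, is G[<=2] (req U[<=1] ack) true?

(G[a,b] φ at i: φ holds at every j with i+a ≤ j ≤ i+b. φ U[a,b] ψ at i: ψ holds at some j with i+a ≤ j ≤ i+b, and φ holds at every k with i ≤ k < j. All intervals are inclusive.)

Check (req U[<=1] ack) at every j in [0,2]:
  j=0: holds
  j=1: holds
  j=2: holds
All positions satisfy it → formula holds.

Holds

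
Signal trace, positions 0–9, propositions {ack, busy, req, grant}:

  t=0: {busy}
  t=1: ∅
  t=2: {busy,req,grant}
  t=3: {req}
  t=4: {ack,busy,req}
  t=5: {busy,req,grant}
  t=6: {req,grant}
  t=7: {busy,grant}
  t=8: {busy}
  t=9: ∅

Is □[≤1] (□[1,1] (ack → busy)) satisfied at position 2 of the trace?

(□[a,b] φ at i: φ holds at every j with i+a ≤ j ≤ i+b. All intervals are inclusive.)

Check □[1,1] (ack → busy) at every j in [2,3]:
  j=2: holds on [3,3]
  j=3: holds on [4,4]
All positions satisfy it → formula holds.

True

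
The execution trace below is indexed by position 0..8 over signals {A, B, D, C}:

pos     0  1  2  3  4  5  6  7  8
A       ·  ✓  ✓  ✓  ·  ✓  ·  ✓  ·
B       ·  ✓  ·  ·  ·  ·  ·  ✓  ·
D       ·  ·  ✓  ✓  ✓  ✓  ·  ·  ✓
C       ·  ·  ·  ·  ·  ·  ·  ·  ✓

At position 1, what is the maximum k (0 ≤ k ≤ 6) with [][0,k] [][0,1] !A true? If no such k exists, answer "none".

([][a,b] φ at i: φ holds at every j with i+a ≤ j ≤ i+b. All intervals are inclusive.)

none

[][0,1] !A must hold from j=1 onward; find where it first fails.
  j=1: fails → no k works.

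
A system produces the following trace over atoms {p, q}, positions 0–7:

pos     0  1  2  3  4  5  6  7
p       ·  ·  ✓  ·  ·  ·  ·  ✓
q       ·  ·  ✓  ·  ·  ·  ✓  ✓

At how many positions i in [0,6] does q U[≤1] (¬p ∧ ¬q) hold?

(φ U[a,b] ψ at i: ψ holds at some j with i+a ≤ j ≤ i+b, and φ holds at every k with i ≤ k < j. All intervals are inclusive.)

6

Evaluate at each i in [0,6]:
  i=0: ✓ (rhs at j=0)
  i=1: ✓ (rhs at j=1)
  i=2: ✓ (rhs at j=3; lhs holds on [2,2])
  i=3: ✓ (rhs at j=3)
  i=4: ✓ (rhs at j=4)
  i=5: ✓ (rhs at j=5)
  i=6: ✗ (no rhs in [6,7])
Positions where it holds: {0, 1, 2, 3, 4, 5} → 6.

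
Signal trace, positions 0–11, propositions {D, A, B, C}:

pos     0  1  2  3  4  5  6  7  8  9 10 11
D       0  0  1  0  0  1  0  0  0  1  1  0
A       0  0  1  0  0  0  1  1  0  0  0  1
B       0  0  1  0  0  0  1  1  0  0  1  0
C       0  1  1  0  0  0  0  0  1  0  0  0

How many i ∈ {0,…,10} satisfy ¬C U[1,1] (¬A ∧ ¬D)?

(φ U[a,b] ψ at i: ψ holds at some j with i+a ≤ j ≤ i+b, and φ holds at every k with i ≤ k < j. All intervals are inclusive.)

Evaluate at each i in [0,10]:
  i=0: ✓ (rhs at j=1; lhs holds on [0,0])
  i=1: ✗ (no rhs in [2,2])
  i=2: ✗ (lhs fails at k=2 before rhs at j=3)
  i=3: ✓ (rhs at j=4; lhs holds on [3,3])
  i=4: ✗ (no rhs in [5,5])
  i=5: ✗ (no rhs in [6,6])
  i=6: ✗ (no rhs in [7,7])
  i=7: ✓ (rhs at j=8; lhs holds on [7,7])
  i=8: ✗ (no rhs in [9,9])
  i=9: ✗ (no rhs in [10,10])
  i=10: ✗ (no rhs in [11,11])
Positions where it holds: {0, 3, 7} → 3.

3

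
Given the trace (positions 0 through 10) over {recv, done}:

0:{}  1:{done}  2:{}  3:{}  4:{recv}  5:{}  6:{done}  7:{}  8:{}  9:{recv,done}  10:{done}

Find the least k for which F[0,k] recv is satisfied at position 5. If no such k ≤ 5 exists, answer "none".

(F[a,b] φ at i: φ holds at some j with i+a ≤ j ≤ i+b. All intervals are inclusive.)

Scan j = 5,6,… for recv:
  j=5: fails
  j=6: fails
  j=7: fails
  j=8: fails
  j=9: holds
First hit at j=9, so smallest k = 9-5 = 4.

4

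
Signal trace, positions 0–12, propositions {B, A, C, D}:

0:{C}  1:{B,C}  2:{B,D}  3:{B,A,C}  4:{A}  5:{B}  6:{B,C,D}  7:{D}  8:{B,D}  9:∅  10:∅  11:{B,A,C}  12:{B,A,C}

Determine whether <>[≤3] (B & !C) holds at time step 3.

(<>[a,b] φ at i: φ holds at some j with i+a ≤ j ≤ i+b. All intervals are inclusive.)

Yes

Check (B & !C) at each j in [3,6]:
  j=3: false
  j=4: false
  j=5: true
  j=6: false
Found at j=5 → formula holds.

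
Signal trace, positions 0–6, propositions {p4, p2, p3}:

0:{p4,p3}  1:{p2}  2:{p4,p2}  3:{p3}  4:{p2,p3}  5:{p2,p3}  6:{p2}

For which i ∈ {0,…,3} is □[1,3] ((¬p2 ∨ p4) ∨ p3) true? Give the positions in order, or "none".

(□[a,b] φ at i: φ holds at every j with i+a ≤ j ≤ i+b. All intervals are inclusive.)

1, 2

Evaluate at each i in [0,3]:
  i=0: ✗ (fails at j=1)
  i=1: ✓ (all of [2,4])
  i=2: ✓ (all of [3,5])
  i=3: ✗ (fails at j=6)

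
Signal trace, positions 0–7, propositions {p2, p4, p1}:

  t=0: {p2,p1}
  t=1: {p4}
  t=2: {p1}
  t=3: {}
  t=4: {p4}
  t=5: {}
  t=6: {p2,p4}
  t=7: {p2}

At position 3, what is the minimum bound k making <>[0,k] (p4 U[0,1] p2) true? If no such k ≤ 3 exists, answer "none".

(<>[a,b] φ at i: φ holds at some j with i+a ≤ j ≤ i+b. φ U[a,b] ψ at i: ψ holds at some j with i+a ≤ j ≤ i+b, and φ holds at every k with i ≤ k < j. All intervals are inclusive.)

3

Scan j = 3,4,… for (p4 U[0,1] p2):
  j=3: fails
  j=4: fails
  j=5: fails
  j=6: holds
First hit at j=6, so smallest k = 6-3 = 3.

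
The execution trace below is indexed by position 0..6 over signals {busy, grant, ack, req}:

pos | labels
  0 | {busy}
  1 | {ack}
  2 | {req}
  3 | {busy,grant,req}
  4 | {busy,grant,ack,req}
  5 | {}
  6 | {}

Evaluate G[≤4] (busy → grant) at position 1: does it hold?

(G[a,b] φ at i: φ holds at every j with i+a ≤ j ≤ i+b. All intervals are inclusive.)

Check (busy → grant) at every j in [1,5]:
  j=1: antecedent false → ✓
  j=2: antecedent false → ✓
  j=3: antecedent true; consequent true → ✓
  j=4: antecedent true; consequent true → ✓
  j=5: antecedent false → ✓
All positions satisfy it → formula holds.

Yes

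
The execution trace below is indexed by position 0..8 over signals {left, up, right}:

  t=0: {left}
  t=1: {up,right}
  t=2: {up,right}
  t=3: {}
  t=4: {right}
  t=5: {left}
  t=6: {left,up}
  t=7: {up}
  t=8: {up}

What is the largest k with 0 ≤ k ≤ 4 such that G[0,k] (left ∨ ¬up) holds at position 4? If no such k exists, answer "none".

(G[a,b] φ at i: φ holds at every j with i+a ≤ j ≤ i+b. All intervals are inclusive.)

(left ∨ ¬up) must hold from j=4 onward; find where it first fails.
  j=4: holds
  j=5: holds
  j=6: holds
  j=7: fails
Holds on [4,6], so largest k = 2.

2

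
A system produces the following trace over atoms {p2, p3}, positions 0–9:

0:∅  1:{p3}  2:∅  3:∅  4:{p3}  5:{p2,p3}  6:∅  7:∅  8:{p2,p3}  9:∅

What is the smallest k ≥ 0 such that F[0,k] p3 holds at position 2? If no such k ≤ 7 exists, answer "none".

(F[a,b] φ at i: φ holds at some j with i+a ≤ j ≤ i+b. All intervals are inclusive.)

Scan j = 2,3,… for p3:
  j=2: fails
  j=3: fails
  j=4: holds
First hit at j=4, so smallest k = 4-2 = 2.

2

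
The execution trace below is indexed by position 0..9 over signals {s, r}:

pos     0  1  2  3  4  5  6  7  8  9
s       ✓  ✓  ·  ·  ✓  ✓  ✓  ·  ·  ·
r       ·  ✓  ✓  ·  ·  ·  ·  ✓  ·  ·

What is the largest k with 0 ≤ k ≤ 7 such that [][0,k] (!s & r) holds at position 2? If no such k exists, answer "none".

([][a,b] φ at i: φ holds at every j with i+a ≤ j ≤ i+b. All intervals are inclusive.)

0

(!s & r) must hold from j=2 onward; find where it first fails.
  j=2: holds
  j=3: fails
Holds on [2,2], so largest k = 0.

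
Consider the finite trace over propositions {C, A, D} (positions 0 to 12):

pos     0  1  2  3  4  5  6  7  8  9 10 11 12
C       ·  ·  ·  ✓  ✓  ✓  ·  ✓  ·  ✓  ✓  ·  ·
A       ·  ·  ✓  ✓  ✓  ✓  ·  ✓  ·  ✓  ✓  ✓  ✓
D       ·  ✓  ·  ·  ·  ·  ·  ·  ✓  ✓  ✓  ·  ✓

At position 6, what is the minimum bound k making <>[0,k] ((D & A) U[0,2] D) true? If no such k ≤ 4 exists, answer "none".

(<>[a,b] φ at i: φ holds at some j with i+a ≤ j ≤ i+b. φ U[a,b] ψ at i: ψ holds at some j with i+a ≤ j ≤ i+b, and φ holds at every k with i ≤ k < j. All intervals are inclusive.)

Scan j = 6,7,… for ((D & A) U[0,2] D):
  j=6: fails
  j=7: fails
  j=8: holds
First hit at j=8, so smallest k = 8-6 = 2.

2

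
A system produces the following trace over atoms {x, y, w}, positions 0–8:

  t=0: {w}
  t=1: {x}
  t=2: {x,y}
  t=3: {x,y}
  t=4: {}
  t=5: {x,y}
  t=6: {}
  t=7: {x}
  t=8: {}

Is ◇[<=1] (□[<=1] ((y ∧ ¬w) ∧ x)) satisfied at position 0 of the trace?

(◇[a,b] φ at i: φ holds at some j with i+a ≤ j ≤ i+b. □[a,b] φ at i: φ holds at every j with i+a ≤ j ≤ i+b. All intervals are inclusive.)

Check □[<=1] ((y ∧ ¬w) ∧ x) at each j in [0,1]:
  j=0: fails at 0
  j=1: fails at 1
No position in the window satisfies it → formula fails.

False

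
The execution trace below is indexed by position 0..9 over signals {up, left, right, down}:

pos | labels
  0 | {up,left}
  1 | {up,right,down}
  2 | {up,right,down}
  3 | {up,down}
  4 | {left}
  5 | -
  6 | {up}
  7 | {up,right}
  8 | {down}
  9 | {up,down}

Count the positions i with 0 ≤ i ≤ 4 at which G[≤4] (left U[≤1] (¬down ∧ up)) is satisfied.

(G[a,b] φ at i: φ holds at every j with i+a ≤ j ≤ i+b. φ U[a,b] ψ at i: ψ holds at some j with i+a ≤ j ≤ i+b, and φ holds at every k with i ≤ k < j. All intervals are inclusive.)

0

Evaluate at each i in [0,4]:
  i=0: ✗ (fails at j=1)
  i=1: ✗ (fails at j=1)
  i=2: ✗ (fails at j=2)
  i=3: ✗ (fails at j=3)
  i=4: ✗ (fails at j=4)
Positions where it holds: {} → 0.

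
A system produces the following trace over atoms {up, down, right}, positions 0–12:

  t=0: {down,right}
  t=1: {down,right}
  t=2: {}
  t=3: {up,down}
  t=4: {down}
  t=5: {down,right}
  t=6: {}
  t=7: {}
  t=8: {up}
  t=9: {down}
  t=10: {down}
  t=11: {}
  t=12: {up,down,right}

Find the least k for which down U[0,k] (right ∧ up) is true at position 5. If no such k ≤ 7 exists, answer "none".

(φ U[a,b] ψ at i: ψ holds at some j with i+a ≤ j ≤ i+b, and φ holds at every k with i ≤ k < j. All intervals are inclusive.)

Need earliest j ≥ 5 with (right ∧ up), and down at every k in [5,j-1].
  j=5: rhs fails.
  j=6: rhs fails.
  j=7: rhs fails.
  j=8: rhs fails.
  j=9: rhs fails.
  j=10: rhs fails.
  j=11: rhs fails.
  j=12: rhs holds but lhs fails at k=6.
No witness within the range → none.

none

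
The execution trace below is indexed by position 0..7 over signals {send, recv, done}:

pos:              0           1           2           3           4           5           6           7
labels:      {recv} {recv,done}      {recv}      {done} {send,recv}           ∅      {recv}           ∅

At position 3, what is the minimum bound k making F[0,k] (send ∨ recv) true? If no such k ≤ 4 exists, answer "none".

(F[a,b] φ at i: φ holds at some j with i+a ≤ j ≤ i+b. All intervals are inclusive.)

Scan j = 3,4,… for (send ∨ recv):
  j=3: fails
  j=4: holds
First hit at j=4, so smallest k = 4-3 = 1.

1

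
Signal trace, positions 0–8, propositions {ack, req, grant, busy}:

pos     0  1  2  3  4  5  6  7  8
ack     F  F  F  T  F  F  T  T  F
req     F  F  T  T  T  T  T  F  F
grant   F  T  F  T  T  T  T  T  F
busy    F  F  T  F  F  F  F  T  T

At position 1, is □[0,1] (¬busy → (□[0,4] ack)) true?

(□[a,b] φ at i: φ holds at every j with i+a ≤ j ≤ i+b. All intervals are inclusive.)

Check (¬busy → (□[0,4] ack)) at every j in [1,2]:
  j=1: antecedent true; consequent fails at 1 → ✗
  j=2: antecedent false → ✓
Fails at j=1 → formula fails.

Does not hold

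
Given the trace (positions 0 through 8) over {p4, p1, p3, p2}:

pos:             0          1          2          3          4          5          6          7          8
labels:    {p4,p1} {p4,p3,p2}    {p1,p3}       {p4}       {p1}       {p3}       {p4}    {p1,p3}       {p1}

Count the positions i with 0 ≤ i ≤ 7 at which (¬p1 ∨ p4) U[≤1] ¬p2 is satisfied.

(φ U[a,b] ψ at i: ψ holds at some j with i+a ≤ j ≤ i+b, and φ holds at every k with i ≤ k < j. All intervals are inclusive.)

Evaluate at each i in [0,7]:
  i=0: ✓ (rhs at j=0)
  i=1: ✓ (rhs at j=2; lhs holds on [1,1])
  i=2: ✓ (rhs at j=2)
  i=3: ✓ (rhs at j=3)
  i=4: ✓ (rhs at j=4)
  i=5: ✓ (rhs at j=5)
  i=6: ✓ (rhs at j=6)
  i=7: ✓ (rhs at j=7)
Positions where it holds: {0, 1, 2, 3, 4, 5, 6, 7} → 8.

8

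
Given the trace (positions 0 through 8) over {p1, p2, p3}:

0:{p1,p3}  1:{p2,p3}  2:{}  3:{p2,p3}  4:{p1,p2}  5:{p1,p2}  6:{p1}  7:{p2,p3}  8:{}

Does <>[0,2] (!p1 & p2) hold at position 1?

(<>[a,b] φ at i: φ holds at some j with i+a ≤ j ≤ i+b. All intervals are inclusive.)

Yes

Check (!p1 & p2) at each j in [1,3]:
  j=1: true
  j=2: false
  j=3: true
Found at j=1 → formula holds.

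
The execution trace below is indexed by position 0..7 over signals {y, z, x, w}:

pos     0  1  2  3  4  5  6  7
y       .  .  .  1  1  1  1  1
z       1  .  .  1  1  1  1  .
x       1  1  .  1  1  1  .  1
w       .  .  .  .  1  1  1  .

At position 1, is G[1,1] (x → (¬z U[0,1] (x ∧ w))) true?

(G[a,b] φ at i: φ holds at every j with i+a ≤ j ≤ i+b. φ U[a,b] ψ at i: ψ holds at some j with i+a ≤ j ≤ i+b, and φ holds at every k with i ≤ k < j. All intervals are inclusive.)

Holds

Check (x → (¬z U[0,1] (x ∧ w))) at every j in [2,2]:
  j=2: antecedent false → ✓
All positions satisfy it → formula holds.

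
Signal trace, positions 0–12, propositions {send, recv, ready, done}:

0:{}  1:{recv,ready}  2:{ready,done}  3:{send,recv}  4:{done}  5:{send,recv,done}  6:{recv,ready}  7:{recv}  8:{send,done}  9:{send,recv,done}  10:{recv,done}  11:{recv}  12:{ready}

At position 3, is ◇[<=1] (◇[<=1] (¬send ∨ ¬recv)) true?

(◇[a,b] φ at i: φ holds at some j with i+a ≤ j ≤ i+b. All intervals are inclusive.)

Holds

Check ◇[<=1] (¬send ∨ ¬recv) at each j in [3,4]:
  j=3: holds (witness at 4)
  j=4: holds (witness at 4)
Found at j=3 → formula holds.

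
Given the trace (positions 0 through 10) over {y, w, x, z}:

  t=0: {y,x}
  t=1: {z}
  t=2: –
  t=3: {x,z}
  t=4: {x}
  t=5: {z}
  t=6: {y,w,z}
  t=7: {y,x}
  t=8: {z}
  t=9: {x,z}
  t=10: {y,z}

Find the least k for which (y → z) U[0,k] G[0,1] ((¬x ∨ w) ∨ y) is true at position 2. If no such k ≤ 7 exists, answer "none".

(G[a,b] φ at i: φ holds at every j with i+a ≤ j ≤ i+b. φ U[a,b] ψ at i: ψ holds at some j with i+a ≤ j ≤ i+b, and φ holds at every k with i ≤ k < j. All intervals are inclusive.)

3

Need earliest j ≥ 2 with G[0,1] ((¬x ∨ w) ∨ y), and (y → z) at every k in [2,j-1].
  j=2: rhs fails.
  j=3: rhs fails.
  j=4: rhs fails.
  j=5: rhs holds; lhs holds on [2,4]. k = 3.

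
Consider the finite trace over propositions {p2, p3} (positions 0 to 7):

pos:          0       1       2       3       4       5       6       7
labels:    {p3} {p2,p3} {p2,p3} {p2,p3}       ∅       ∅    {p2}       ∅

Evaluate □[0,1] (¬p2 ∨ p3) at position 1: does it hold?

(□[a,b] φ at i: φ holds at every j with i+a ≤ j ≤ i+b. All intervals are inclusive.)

Yes

Check (¬p2 ∨ p3) at every j in [1,2]:
  j=1: true
  j=2: true
All positions satisfy it → formula holds.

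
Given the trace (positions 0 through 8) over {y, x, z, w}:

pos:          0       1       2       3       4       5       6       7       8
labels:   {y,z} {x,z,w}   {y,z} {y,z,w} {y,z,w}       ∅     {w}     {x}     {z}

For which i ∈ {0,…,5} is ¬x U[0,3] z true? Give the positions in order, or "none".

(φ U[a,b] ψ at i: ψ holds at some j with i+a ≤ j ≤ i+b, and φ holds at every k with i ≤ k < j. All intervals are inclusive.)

Evaluate at each i in [0,5]:
  i=0: ✓ (rhs at j=0)
  i=1: ✓ (rhs at j=1)
  i=2: ✓ (rhs at j=2)
  i=3: ✓ (rhs at j=3)
  i=4: ✓ (rhs at j=4)
  i=5: ✗ (lhs fails at k=7 before rhs at j=8)

0, 1, 2, 3, 4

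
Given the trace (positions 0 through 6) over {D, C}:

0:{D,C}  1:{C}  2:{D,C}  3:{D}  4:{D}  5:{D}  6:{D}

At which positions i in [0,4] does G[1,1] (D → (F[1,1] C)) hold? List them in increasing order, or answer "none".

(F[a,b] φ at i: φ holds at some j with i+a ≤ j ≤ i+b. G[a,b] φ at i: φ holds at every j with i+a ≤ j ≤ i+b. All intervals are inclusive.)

Evaluate at each i in [0,4]:
  i=0: ✓ (all of [1,1])
  i=1: ✗ (fails at j=2)
  i=2: ✗ (fails at j=3)
  i=3: ✗ (fails at j=4)
  i=4: ✗ (fails at j=5)

0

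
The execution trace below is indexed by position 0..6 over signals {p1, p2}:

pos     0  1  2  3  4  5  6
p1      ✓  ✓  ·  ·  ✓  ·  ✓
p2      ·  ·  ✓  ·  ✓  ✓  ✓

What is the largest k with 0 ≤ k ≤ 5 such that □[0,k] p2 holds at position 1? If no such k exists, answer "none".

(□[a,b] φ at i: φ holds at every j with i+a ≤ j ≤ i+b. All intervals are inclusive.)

none

p2 must hold from j=1 onward; find where it first fails.
  j=1: fails → no k works.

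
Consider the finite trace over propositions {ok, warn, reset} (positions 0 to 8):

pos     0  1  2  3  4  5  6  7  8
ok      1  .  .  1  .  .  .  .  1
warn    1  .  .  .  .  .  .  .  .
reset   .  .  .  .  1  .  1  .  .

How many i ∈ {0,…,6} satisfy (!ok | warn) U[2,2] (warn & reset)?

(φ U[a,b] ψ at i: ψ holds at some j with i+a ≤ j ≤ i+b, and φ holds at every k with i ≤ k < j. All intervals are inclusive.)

Evaluate at each i in [0,6]:
  i=0: ✗ (no rhs in [2,2])
  i=1: ✗ (no rhs in [3,3])
  i=2: ✗ (no rhs in [4,4])
  i=3: ✗ (no rhs in [5,5])
  i=4: ✗ (no rhs in [6,6])
  i=5: ✗ (no rhs in [7,7])
  i=6: ✗ (no rhs in [8,8])
Positions where it holds: {} → 0.

0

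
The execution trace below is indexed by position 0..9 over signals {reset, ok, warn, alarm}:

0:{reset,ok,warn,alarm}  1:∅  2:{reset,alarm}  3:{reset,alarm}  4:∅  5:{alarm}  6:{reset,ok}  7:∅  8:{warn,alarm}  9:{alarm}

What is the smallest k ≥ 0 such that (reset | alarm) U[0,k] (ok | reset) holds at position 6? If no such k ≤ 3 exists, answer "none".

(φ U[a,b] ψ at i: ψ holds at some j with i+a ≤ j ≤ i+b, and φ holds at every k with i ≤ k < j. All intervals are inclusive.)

0

Need earliest j ≥ 6 with (ok | reset), and (reset | alarm) at every k in [6,j-1].
  j=6: rhs holds (empty prefix). k = 0.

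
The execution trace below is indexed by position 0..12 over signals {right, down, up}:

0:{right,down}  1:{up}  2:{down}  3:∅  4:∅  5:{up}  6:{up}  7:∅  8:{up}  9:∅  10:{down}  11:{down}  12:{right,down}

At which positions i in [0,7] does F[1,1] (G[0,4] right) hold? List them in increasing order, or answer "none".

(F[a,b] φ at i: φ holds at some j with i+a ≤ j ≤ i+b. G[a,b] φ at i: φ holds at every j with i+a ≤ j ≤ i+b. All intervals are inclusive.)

Evaluate at each i in [0,7]:
  i=0: ✗ (none in [1,1])
  i=1: ✗ (none in [2,2])
  i=2: ✗ (none in [3,3])
  i=3: ✗ (none in [4,4])
  i=4: ✗ (none in [5,5])
  i=5: ✗ (none in [6,6])
  i=6: ✗ (none in [7,7])
  i=7: ✗ (none in [8,8])

none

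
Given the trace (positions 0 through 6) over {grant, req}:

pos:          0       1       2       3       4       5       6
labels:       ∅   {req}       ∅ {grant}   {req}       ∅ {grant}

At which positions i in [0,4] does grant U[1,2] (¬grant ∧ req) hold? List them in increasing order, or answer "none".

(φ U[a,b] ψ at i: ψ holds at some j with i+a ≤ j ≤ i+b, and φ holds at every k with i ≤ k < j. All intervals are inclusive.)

Evaluate at each i in [0,4]:
  i=0: ✗ (lhs fails at k=0 before rhs at j=1)
  i=1: ✗ (no rhs in [2,3])
  i=2: ✗ (lhs fails at k=2 before rhs at j=4)
  i=3: ✓ (rhs at j=4; lhs holds on [3,3])
  i=4: ✗ (no rhs in [5,6])

3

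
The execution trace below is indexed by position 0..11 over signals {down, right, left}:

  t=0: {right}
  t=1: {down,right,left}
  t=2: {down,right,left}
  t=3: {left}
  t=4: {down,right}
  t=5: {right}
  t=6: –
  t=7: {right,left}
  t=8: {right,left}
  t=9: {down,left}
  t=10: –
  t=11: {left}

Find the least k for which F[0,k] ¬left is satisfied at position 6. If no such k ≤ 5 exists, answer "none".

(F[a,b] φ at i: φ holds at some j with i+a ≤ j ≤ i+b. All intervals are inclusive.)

Scan j = 6,7,… for ¬left:
  j=6: holds
First hit at j=6, so smallest k = 6-6 = 0.

0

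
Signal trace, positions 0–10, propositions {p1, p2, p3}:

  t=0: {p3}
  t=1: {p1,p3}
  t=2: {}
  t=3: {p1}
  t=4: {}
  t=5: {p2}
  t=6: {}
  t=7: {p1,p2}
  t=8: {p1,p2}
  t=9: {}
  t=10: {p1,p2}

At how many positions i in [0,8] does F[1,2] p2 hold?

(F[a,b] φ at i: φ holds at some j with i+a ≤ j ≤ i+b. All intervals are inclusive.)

6

Evaluate at each i in [0,8]:
  i=0: ✗ (none in [1,2])
  i=1: ✗ (none in [2,3])
  i=2: ✗ (none in [3,4])
  i=3: ✓ (witness j=5)
  i=4: ✓ (witness j=5)
  i=5: ✓ (witness j=7)
  i=6: ✓ (witness j=7)
  i=7: ✓ (witness j=8)
  i=8: ✓ (witness j=10)
Positions where it holds: {3, 4, 5, 6, 7, 8} → 6.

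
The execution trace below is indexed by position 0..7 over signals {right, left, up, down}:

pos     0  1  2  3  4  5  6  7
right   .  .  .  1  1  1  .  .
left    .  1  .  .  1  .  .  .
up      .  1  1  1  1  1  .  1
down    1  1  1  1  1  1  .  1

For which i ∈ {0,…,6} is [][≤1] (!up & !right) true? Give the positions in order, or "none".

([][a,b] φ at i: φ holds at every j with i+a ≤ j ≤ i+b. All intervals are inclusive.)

Evaluate at each i in [0,6]:
  i=0: ✗ (fails at j=1)
  i=1: ✗ (fails at j=1)
  i=2: ✗ (fails at j=2)
  i=3: ✗ (fails at j=3)
  i=4: ✗ (fails at j=4)
  i=5: ✗ (fails at j=5)
  i=6: ✗ (fails at j=7)

none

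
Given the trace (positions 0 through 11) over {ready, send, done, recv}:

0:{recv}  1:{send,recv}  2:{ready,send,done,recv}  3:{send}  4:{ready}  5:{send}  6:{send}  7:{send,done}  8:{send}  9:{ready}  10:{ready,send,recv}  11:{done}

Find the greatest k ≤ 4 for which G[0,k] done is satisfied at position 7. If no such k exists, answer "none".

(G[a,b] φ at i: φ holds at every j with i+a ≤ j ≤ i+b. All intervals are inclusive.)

done must hold from j=7 onward; find where it first fails.
  j=7: holds
  j=8: fails
Holds on [7,7], so largest k = 0.

0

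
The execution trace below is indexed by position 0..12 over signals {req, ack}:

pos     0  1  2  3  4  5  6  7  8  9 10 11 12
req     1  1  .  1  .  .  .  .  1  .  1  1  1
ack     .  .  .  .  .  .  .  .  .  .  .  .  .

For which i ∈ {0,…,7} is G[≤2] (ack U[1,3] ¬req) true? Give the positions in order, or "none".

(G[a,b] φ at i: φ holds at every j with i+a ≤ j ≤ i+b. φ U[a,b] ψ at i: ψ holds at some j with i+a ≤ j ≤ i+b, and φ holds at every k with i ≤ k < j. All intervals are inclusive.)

Evaluate at each i in [0,7]:
  i=0: ✗ (fails at j=0)
  i=1: ✗ (fails at j=1)
  i=2: ✗ (fails at j=2)
  i=3: ✗ (fails at j=3)
  i=4: ✗ (fails at j=4)
  i=5: ✗ (fails at j=5)
  i=6: ✗ (fails at j=6)
  i=7: ✗ (fails at j=7)

none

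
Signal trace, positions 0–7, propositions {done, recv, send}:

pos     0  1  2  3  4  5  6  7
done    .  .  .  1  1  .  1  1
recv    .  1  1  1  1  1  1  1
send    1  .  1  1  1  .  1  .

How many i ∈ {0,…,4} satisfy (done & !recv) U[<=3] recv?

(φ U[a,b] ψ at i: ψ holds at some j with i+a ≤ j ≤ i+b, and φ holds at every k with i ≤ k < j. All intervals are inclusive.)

4

Evaluate at each i in [0,4]:
  i=0: ✗ (lhs fails at k=0 before rhs at j=1)
  i=1: ✓ (rhs at j=1)
  i=2: ✓ (rhs at j=2)
  i=3: ✓ (rhs at j=3)
  i=4: ✓ (rhs at j=4)
Positions where it holds: {1, 2, 3, 4} → 4.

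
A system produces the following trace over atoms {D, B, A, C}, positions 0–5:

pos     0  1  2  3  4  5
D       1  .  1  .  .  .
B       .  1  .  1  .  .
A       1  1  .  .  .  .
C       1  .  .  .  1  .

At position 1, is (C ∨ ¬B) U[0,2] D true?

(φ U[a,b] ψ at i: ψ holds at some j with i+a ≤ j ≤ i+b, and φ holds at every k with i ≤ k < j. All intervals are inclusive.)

Need some j in [1,3] with D, and (C ∨ ¬B) at every k in [1,j-1].
  j=1: D false.
  j=2: D holds, but (C ∨ ¬B) fails at k=1 → not this j.
  j=3: D false.
No j in the window works → until fails.

No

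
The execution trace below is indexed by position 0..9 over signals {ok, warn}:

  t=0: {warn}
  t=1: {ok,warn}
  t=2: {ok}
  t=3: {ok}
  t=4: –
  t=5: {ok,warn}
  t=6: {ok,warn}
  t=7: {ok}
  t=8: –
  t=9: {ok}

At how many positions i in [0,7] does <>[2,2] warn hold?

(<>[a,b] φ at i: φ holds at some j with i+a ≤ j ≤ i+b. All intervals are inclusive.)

Evaluate at each i in [0,7]:
  i=0: ✗ (none in [2,2])
  i=1: ✗ (none in [3,3])
  i=2: ✗ (none in [4,4])
  i=3: ✓ (witness j=5)
  i=4: ✓ (witness j=6)
  i=5: ✗ (none in [7,7])
  i=6: ✗ (none in [8,8])
  i=7: ✗ (none in [9,9])
Positions where it holds: {3, 4} → 2.

2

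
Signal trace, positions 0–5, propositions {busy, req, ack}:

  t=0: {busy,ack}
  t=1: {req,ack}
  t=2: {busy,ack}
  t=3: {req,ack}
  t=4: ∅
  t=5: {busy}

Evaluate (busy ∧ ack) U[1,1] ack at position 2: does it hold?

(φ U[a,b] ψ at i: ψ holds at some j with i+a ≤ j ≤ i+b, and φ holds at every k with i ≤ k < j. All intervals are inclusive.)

Need some j in [3,3] with ack, and (busy ∧ ack) at every k in [2,j-1].
  j=3: ack holds; (busy ∧ ack) holds at every k in [2,2] → satisfied.

Holds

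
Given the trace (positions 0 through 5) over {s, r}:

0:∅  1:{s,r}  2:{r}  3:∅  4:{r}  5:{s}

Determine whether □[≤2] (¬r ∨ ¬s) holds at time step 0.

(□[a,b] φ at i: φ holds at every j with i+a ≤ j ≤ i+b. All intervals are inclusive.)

Check (¬r ∨ ¬s) at every j in [0,2]:
  j=0: true
  j=1: false
  j=2: true
Fails at j=1 → formula fails.

False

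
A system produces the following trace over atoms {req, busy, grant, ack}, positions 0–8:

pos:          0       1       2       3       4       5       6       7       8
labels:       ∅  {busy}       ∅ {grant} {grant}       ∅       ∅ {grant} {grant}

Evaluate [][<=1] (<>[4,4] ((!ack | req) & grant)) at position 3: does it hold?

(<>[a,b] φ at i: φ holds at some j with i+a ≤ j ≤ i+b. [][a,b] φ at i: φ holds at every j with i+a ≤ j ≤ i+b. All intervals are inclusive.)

Check <>[4,4] ((!ack | req) & grant) at every j in [3,4]:
  j=3: holds (witness at 7)
  j=4: holds (witness at 8)
All positions satisfy it → formula holds.

Holds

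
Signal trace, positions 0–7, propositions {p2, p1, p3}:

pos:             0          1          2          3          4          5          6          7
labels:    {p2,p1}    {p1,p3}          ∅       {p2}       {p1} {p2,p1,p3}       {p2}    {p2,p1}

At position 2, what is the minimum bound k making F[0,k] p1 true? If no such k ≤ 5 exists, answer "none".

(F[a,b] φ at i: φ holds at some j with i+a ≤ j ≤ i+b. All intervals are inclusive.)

Scan j = 2,3,… for p1:
  j=2: fails
  j=3: fails
  j=4: holds
First hit at j=4, so smallest k = 4-2 = 2.

2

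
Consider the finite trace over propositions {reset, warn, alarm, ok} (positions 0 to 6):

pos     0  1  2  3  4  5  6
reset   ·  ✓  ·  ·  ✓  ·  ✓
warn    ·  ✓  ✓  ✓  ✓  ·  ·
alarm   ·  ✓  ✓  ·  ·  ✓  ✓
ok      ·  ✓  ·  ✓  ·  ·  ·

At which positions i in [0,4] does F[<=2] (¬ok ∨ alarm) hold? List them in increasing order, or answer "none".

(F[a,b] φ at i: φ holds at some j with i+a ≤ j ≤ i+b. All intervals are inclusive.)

Evaluate at each i in [0,4]:
  i=0: ✓ (witness j=0)
  i=1: ✓ (witness j=1)
  i=2: ✓ (witness j=2)
  i=3: ✓ (witness j=4)
  i=4: ✓ (witness j=4)

0, 1, 2, 3, 4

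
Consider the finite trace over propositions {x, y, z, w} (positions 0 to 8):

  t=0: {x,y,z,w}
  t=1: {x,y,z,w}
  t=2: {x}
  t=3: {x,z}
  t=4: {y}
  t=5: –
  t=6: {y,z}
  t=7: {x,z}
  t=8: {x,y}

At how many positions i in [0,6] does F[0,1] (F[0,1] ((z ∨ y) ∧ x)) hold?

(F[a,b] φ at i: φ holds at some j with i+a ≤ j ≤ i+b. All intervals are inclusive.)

6

Evaluate at each i in [0,6]:
  i=0: ✓ (witness j=0)
  i=1: ✓ (witness j=1)
  i=2: ✓ (witness j=2)
  i=3: ✓ (witness j=3)
  i=4: ✗ (none in [4,5])
  i=5: ✓ (witness j=6)
  i=6: ✓ (witness j=6)
Positions where it holds: {0, 1, 2, 3, 5, 6} → 6.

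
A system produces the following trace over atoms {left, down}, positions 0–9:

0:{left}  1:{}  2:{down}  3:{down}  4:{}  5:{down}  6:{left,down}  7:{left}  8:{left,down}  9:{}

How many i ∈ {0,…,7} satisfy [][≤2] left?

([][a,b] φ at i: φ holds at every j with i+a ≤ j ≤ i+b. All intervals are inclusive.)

Evaluate at each i in [0,7]:
  i=0: ✗ (fails at j=1)
  i=1: ✗ (fails at j=1)
  i=2: ✗ (fails at j=2)
  i=3: ✗ (fails at j=3)
  i=4: ✗ (fails at j=4)
  i=5: ✗ (fails at j=5)
  i=6: ✓ (all of [6,8])
  i=7: ✗ (fails at j=9)
Positions where it holds: {6} → 1.

1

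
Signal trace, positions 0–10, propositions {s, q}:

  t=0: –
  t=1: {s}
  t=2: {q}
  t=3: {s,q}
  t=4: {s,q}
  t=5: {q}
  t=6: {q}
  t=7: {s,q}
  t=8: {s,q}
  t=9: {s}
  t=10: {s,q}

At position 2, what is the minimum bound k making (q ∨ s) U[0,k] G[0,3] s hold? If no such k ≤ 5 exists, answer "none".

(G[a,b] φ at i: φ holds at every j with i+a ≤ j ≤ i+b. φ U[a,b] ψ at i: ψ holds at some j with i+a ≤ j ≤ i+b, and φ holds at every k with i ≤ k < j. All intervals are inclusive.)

5

Need earliest j ≥ 2 with G[0,3] s, and (q ∨ s) at every k in [2,j-1].
  j=2: rhs fails.
  j=3: rhs fails.
  j=4: rhs fails.
  j=5: rhs fails.
  j=6: rhs fails.
  j=7: rhs holds; lhs holds on [2,6]. k = 5.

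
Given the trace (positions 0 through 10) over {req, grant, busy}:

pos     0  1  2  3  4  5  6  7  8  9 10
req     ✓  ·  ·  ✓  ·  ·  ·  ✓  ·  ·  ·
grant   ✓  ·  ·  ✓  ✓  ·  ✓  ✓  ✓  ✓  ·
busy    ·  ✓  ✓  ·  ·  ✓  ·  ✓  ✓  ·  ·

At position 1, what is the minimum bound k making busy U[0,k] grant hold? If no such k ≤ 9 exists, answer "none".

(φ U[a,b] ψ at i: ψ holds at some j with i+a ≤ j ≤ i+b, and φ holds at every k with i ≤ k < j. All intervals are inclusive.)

2

Need earliest j ≥ 1 with grant, and busy at every k in [1,j-1].
  j=1: rhs fails.
  j=2: rhs fails.
  j=3: rhs holds; lhs holds on [1,2]. k = 2.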